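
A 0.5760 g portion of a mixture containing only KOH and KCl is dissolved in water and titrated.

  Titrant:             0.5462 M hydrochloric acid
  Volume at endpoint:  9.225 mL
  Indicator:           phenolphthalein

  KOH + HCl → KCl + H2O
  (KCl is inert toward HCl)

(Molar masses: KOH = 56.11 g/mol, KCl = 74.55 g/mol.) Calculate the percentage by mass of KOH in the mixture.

49.08 %

n(HCl) = 0.009225 × 0.5462 = 5.039 × 10^-3 mol
Let x = n(KOH), y = n(KCl).
Titrant: 1x = 5.039 × 10^-3;  mass: 56.11x + 74.55y = 0.5760
Solving, x = 5.039 × 10^-3 mol, y = 3.934 × 10^-3 mol
mass of KOH = 5.039 × 10^-3 × 56.11 = 0.2827 g
% KOH = 0.2827 / 0.5760 × 100 = 49.08 %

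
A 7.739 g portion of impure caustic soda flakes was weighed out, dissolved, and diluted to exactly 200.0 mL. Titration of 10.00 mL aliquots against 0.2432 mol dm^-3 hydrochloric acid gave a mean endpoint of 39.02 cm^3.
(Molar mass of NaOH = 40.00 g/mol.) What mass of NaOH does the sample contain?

NaOH + HCl → NaCl + H2O
n(HCl) per titration = 0.03902 × 0.2432 = 9.490 × 10^-3 mol
n(NaOH) in each aliquot = 9.490 × 10^-3 mol (1:1 ratio)
n(NaOH) in the whole flask = 9.490 × 10^-3 × 200.0/10.00 = 0.1898 mol
mass of NaOH = 0.1898 × 40.00 = 7.592 g

7.592 g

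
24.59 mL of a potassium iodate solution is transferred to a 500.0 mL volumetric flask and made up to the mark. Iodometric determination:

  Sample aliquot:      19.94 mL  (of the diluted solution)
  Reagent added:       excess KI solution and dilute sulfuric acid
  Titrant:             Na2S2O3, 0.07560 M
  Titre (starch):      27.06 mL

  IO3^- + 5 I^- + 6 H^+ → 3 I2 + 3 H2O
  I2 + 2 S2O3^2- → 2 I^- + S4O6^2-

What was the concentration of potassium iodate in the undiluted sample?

n(S2O3^2-) = 0.02706 × 0.07560 = 2.046 × 10^-3 mol
n(I2) = n(S2O3^2-)/2 = 1.023 × 10^-3 mol
From the 1:3 ratio, n(IO3^-) in the aliquot = 1/3 × 1.023 × 10^-3 = 3.410 × 10^-4 mol
[IO3^-]_dilute = 3.410 × 10^-4 / 0.01994 = 0.01710 mol/L
[IO3^-]_original = 0.01710 × 500.0/24.59 = 0.3477 mol/L

0.3477 M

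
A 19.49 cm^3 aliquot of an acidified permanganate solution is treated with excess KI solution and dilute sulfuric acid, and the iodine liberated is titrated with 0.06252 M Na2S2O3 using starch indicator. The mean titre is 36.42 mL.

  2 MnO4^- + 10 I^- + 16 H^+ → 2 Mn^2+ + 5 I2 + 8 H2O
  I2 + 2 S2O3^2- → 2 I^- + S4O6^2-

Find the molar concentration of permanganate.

0.02337 M

n(S2O3^2-) = 0.03642 × 0.06252 = 2.277 × 10^-3 mol
n(I2) = n(S2O3^2-)/2 = 1.138 × 10^-3 mol
From the 2:5 ratio, n(MnO4^-) in the aliquot = 2/5 × 1.138 × 10^-3 = 4.554 × 10^-4 mol
[MnO4^-] = 4.554 × 10^-4 / 0.01949 = 0.02337 mol/L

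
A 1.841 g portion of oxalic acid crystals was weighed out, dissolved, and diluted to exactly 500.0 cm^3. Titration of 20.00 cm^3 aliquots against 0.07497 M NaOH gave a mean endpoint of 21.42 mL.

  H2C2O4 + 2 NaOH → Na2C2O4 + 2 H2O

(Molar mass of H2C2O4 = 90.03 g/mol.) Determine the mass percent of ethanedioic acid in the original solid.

98.16 %

n(NaOH) per titration = 0.02142 × 0.07497 = 1.606 × 10^-3 mol
From the 1:2 ratio, n(H2C2O4) in each aliquot = 1/2 × 1.606 × 10^-3 = 8.029 × 10^-4 mol
n(H2C2O4) in the whole flask = 8.029 × 10^-4 × 500.0/20.00 = 0.02007 mol
mass of H2C2O4 = 0.02007 × 90.03 = 1.807 g
% H2C2O4 = 1.807 / 1.841 × 100 = 98.16 %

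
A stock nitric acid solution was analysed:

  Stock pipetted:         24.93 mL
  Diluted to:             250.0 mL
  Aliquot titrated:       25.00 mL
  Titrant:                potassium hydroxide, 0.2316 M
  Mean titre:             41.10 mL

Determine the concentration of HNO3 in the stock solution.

HNO3 + KOH → KNO3 + H2O
n(KOH) = 0.04110 × 0.2316 = 9.519 × 10^-3 mol
n(HNO3) in the aliquot = 9.519 × 10^-3 mol (1:1 ratio)
[HNO3]_dilute = 9.519 × 10^-3 / 0.02500 = 0.3808 mol/L
Dilution factor = 250.0 / 24.93 = 10.03
[HNO3]_stock = 0.3808 × 10.03 = 3.818 mol/L

3.818 M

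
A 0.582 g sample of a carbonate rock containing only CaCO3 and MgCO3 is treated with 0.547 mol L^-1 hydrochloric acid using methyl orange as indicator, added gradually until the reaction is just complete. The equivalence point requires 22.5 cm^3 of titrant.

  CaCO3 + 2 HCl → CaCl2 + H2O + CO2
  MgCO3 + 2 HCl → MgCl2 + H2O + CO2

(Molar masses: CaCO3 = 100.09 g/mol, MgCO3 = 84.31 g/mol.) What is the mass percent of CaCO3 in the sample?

n(HCl) = 0.0225 × 0.547 = 0.0123 mol
Let x = n(CaCO3), y = n(MgCO3).
Titrant: 2x + 2y = 0.0123;  mass: 100.09x + 84.31y = 0.582
Solving, x = 4.00 × 10^-3 mol, y = 2.15 × 10^-3 mol
mass of CaCO3 = 4.00 × 10^-3 × 100.09 = 0.401 g
% CaCO3 = 0.401 / 0.582 × 100 = 68.9 %

68.9 %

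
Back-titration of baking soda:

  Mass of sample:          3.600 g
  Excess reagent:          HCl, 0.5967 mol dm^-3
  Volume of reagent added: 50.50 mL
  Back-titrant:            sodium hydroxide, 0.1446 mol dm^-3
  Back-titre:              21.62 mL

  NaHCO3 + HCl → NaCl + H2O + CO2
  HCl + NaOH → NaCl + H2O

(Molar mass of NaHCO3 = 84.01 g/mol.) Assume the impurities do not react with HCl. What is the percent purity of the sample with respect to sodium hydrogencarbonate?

n(HCl) added = 0.05050 × 0.5967 = 0.03013 mol
n(NaOH) used in back-titration = 0.02162 × 0.1446 = 3.126 × 10^-3 mol
n(HCl) left over = 3.126 × 10^-3 mol (1:1 ratio)
n(HCl) consumed by analyte = 0.03013 − 3.126 × 10^-3 = 0.02701 mol
n(NaHCO3) = 0.02701 mol (1:1 ratio)
mass of NaHCO3 = 0.02701 × 84.01 = 2.269 g
% NaHCO3 = 2.269 / 3.600 × 100 = 63.02 %

63.02 %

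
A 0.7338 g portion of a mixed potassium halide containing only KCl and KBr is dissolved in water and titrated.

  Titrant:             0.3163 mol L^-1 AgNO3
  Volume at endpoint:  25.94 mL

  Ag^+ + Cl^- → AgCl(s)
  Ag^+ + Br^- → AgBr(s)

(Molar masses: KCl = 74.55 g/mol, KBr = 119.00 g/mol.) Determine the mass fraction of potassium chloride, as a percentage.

55.44 %

n(AgNO3) = 0.02594 × 0.3163 = 8.205 × 10^-3 mol
Let x = n(KCl), y = n(KBr).
Titrant: 1x + 1y = 8.205 × 10^-3;  mass: 74.55x + 119.00y = 0.7338
Solving, x = 5.457 × 10^-3 mol, y = 2.748 × 10^-3 mol
mass of KCl = 5.457 × 10^-3 × 74.55 = 0.4068 g
% KCl = 0.4068 / 0.7338 × 100 = 55.44 %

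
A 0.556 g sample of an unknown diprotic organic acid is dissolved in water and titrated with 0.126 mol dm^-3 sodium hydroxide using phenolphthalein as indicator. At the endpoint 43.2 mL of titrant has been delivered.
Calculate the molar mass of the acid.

n(NaOH) = 0.0432 L × 0.126 mol/L = 5.44 × 10^-3 mol
From the 1:2 ratio, n(H2A) = 1/2 × 5.44 × 10^-3 = 2.72 × 10^-3 mol
M = m / n = 0.556 g / 2.72 × 10^-3 mol = 204 g/mol

204 g/mol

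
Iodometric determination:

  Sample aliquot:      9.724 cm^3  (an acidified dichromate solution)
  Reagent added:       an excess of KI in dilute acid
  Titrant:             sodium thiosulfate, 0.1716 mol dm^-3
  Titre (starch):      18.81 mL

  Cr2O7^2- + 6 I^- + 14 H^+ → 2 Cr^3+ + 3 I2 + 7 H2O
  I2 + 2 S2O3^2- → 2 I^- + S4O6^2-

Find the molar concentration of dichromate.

0.05532 mol/L

n(S2O3^2-) = 0.01881 × 0.1716 = 3.228 × 10^-3 mol
n(I2) = n(S2O3^2-)/2 = 1.614 × 10^-3 mol
From the 1:3 ratio, n(Cr2O7^2-) in the aliquot = 1/3 × 1.614 × 10^-3 = 5.380 × 10^-4 mol
[Cr2O7^2-] = 5.380 × 10^-4 / 0.009724 = 0.05532 mol/L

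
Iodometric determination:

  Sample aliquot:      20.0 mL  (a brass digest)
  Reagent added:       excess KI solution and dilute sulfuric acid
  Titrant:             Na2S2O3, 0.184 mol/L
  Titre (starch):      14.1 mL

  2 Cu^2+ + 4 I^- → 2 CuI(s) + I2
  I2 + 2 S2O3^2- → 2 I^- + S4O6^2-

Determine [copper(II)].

0.130 mol/L

n(S2O3^2-) = 0.0141 × 0.184 = 2.59 × 10^-3 mol
n(I2) = n(S2O3^2-)/2 = 1.30 × 10^-3 mol
From the 2:1 ratio, n(Cu2+) in the aliquot = 2/1 × 1.30 × 10^-3 = 2.59 × 10^-3 mol
[Cu2+] = 2.59 × 10^-3 / 0.0200 = 0.130 mol/L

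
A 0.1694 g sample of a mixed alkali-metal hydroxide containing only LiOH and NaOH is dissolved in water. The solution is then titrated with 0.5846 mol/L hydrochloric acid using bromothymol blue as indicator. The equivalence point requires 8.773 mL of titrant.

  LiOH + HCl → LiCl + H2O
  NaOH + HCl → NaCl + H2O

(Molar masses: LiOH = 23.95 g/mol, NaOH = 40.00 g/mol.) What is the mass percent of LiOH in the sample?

31.49 %

n(HCl) = 0.008773 × 0.5846 = 5.129 × 10^-3 mol
Let x = n(LiOH), y = n(NaOH).
Titrant: 1x + 1y = 5.129 × 10^-3;  mass: 23.95x + 40.00y = 0.1694
Solving, x = 2.227 × 10^-3 mol, y = 2.901 × 10^-3 mol
mass of LiOH = 2.227 × 10^-3 × 23.95 = 0.05334 g
% LiOH = 0.05334 / 0.1694 × 100 = 31.49 %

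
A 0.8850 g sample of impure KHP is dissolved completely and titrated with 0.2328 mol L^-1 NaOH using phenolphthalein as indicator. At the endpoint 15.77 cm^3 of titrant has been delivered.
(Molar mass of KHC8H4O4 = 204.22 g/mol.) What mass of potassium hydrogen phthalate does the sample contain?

KHC8H4O4 + NaOH → KNaC8H4O4 + H2O
n(NaOH) = 0.01577 L × 0.2328 mol/L = 3.671 × 10^-3 mol
n(KHC8H4O4) = 3.671 × 10^-3 mol (1:1 ratio)
mass of KHC8H4O4 = 3.671 × 10^-3 × 204.22 g/mol = 0.7497 g

0.7497 g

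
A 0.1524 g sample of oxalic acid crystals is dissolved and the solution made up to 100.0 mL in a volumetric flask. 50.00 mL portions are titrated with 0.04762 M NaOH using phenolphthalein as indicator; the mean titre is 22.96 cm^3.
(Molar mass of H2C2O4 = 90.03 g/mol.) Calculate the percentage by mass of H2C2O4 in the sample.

H2C2O4 + 2 NaOH → Na2C2O4 + 2 H2O
n(NaOH) per titration = 0.02296 × 0.04762 = 1.093 × 10^-3 mol
From the 1:2 ratio, n(H2C2O4) in each aliquot = 1/2 × 1.093 × 10^-3 = 5.467 × 10^-4 mol
n(H2C2O4) in the whole flask = 5.467 × 10^-4 × 100.0/50.00 = 1.093 × 10^-3 mol
mass of H2C2O4 = 1.093 × 10^-3 × 90.03 = 0.09843 g
% H2C2O4 = 0.09843 / 0.1524 × 100 = 64.59 %

64.59 %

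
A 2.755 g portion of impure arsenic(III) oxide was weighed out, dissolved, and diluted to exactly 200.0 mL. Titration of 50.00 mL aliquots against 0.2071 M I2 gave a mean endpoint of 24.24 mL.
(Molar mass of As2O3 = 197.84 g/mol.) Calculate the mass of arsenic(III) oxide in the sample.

As2O3 + 2 I2 + 2 H2O → As2O5 + 4 HI
n(I2) per titration = 0.02424 × 0.2071 = 5.020 × 10^-3 mol
From the 1:2 ratio, n(As2O3) in each aliquot = 1/2 × 5.020 × 10^-3 = 2.510 × 10^-3 mol
n(As2O3) in the whole flask = 2.510 × 10^-3 × 200.0/50.00 = 0.01004 mol
mass of As2O3 = 0.01004 × 197.84 = 1.986 g

1.986 g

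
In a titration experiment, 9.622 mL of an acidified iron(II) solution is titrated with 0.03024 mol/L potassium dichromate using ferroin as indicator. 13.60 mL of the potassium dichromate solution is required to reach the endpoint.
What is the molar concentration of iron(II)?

Cr2O7^2- + 6 Fe^2+ + 14 H^+ → 2 Cr^3+ + 6 Fe^3+ + 7 H2O
n(K2Cr2O7) = 0.01360 L × 0.03024 mol/L = 4.113 × 10^-4 mol
From the 6:1 mole ratio, n(Fe2+) = 6/1 × 4.113 × 10^-4 = 2.468 × 10^-3 mol
[Fe2+] = 2.468 × 10^-3 mol / 0.009622 L = 0.2565 mol/L

0.2565 mol/L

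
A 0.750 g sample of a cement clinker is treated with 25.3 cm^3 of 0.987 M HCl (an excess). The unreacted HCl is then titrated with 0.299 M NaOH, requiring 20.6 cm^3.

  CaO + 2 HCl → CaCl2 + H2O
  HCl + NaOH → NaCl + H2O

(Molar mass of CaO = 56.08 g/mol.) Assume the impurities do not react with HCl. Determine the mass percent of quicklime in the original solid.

n(HCl) added = 0.0253 × 0.987 = 0.0250 mol
n(NaOH) used in back-titration = 0.0206 × 0.299 = 6.16 × 10^-3 mol
n(HCl) left over = 6.16 × 10^-3 mol (1:1 ratio)
n(HCl) consumed by analyte = 0.0250 − 6.16 × 10^-3 = 0.0188 mol
From the 1:2 ratio, n(CaO) = 1/2 × 0.0188 = 9.41 × 10^-3 mol
mass of CaO = 9.41 × 10^-3 × 56.08 = 0.527 g
% CaO = 0.527 / 0.750 × 100 = 70.3 %

70.3 %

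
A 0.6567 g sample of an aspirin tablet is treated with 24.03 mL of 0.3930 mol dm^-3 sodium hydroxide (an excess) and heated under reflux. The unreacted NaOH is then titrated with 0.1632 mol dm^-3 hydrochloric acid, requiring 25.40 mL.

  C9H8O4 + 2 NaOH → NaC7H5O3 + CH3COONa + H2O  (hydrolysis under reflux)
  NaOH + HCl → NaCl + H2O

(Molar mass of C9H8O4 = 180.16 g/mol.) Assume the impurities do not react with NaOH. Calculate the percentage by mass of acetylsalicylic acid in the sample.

72.68 %

n(NaOH) added = 0.02403 × 0.3930 = 9.444 × 10^-3 mol
n(HCl) used in back-titration = 0.02540 × 0.1632 = 4.145 × 10^-3 mol
n(NaOH) left over = 4.145 × 10^-3 mol (1:1 ratio)
n(NaOH) consumed by analyte = 9.444 × 10^-3 − 4.145 × 10^-3 = 5.299 × 10^-3 mol
From the 1:2 ratio, n(C9H8O4) = 1/2 × 5.299 × 10^-3 = 2.649 × 10^-3 mol
mass of C9H8O4 = 2.649 × 10^-3 × 180.16 = 0.4773 g
% C9H8O4 = 0.4773 / 0.6567 × 100 = 72.68 %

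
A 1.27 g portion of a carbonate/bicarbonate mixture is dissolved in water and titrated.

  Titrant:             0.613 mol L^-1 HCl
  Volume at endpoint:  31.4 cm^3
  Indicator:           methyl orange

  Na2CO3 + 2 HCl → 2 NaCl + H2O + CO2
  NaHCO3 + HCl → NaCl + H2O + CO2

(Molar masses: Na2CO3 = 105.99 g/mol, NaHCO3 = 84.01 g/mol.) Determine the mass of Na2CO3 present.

0.593 g

n(HCl) = 0.0314 × 0.613 = 0.0192 mol
Let x = n(Na2CO3), y = n(NaHCO3).
Titrant: 2x + 1y = 0.0192;  mass: 105.99x + 84.01y = 1.27
Solving, x = 5.59 × 10^-3 mol, y = 8.06 × 10^-3 mol
mass of Na2CO3 = 5.59 × 10^-3 × 105.99 = 0.593 g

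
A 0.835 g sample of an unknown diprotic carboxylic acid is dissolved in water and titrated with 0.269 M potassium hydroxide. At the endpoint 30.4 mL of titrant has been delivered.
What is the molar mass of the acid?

n(KOH) = 0.0304 L × 0.269 mol/L = 8.18 × 10^-3 mol
From the 1:2 ratio, n(H2A) = 1/2 × 8.18 × 10^-3 = 4.09 × 10^-3 mol
M = m / n = 0.835 g / 4.09 × 10^-3 mol = 204 g/mol

204 g/mol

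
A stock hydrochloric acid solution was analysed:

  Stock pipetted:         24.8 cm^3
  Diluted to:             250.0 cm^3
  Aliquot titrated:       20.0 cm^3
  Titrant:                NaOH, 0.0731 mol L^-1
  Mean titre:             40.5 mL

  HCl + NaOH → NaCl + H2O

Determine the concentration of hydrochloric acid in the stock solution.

n(NaOH) = 0.0405 × 0.0731 = 2.96 × 10^-3 mol
n(HCl) in the aliquot = 2.96 × 10^-3 mol (1:1 ratio)
[HCl]_dilute = 2.96 × 10^-3 / 0.0200 = 0.148 mol/L
Dilution factor = 250.0 / 24.8 = 10.08
[HCl]_stock = 0.148 × 10.08 = 1.49 mol/L

1.49 mol/L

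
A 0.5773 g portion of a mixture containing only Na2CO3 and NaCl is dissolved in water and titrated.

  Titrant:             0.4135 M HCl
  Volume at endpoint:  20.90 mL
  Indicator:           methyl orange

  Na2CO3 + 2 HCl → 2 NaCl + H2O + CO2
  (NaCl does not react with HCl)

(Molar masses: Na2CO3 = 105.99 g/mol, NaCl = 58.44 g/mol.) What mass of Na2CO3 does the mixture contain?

n(HCl) = 0.02090 × 0.4135 = 8.642 × 10^-3 mol
Let x = n(Na2CO3), y = n(NaCl).
Titrant: 2x = 8.642 × 10^-3;  mass: 105.99x + 58.44y = 0.5773
Solving, x = 4.321 × 10^-3 mol, y = 2.042 × 10^-3 mol
mass of Na2CO3 = 4.321 × 10^-3 × 105.99 = 0.4580 g

0.4580 g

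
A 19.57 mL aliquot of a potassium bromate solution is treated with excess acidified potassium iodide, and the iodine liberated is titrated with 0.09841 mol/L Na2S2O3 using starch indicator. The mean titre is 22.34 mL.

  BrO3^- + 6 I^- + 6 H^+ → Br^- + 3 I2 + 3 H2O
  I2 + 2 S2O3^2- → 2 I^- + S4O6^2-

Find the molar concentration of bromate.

0.01872 mol/L

n(S2O3^2-) = 0.02234 × 0.09841 = 2.198 × 10^-3 mol
n(I2) = n(S2O3^2-)/2 = 1.099 × 10^-3 mol
From the 1:3 ratio, n(BrO3^-) in the aliquot = 1/3 × 1.099 × 10^-3 = 3.664 × 10^-4 mol
[BrO3^-] = 3.664 × 10^-4 / 0.01957 = 0.01872 mol/L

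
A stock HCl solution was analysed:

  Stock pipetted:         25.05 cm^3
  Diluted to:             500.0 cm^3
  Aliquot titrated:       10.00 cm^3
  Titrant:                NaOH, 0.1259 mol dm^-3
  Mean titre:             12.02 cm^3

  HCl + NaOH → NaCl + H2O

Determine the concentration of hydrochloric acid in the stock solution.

n(NaOH) = 0.01202 × 0.1259 = 1.513 × 10^-3 mol
n(HCl) in the aliquot = 1.513 × 10^-3 mol (1:1 ratio)
[HCl]_dilute = 1.513 × 10^-3 / 0.01000 = 0.1513 mol/L
Dilution factor = 500.0 / 25.05 = 19.96
[HCl]_stock = 0.1513 × 19.96 = 3.021 mol/L

3.021 mol/L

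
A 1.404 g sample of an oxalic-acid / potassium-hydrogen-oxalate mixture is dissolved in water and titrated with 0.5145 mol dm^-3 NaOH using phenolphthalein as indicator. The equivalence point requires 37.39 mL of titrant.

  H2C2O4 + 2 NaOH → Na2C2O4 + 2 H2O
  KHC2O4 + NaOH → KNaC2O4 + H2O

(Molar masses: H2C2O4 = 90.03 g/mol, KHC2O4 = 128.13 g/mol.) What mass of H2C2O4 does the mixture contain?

0.5746 g

n(NaOH) = 0.03739 × 0.5145 = 0.01924 mol
Let x = n(H2C2O4), y = n(KHC2O4).
Titrant: 2x + 1y = 0.01924;  mass: 90.03x + 128.13y = 1.404
Solving, x = 6.382 × 10^-3 mol, y = 6.473 × 10^-3 mol
mass of H2C2O4 = 6.382 × 10^-3 × 90.03 = 0.5746 g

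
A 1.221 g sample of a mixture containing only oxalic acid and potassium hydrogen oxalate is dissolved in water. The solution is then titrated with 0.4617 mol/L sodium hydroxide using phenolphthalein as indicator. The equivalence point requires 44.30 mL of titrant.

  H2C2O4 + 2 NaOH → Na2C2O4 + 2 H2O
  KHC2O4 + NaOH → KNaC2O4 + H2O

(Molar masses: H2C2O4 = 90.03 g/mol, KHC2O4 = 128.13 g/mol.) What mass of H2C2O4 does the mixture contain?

n(NaOH) = 0.04430 × 0.4617 = 0.02045 mol
Let x = n(H2C2O4), y = n(KHC2O4).
Titrant: 2x + 1y = 0.02045;  mass: 90.03x + 128.13y = 1.221
Solving, x = 8.420 × 10^-3 mol, y = 3.613 × 10^-3 mol
mass of H2C2O4 = 8.420 × 10^-3 × 90.03 = 0.7581 g

0.7581 g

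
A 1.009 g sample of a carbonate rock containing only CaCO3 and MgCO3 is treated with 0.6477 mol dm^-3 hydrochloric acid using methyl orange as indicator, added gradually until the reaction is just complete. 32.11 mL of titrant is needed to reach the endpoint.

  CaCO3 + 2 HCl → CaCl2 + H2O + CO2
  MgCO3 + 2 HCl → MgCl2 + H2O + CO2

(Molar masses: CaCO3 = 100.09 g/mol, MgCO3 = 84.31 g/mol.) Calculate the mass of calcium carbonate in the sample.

n(HCl) = 0.03211 × 0.6477 = 0.02080 mol
Let x = n(CaCO3), y = n(MgCO3).
Titrant: 2x + 2y = 0.02080;  mass: 100.09x + 84.31y = 1.009
Solving, x = 8.382 × 10^-3 mol, y = 2.016 × 10^-3 mol
mass of CaCO3 = 8.382 × 10^-3 × 100.09 = 0.8390 g

0.8390 g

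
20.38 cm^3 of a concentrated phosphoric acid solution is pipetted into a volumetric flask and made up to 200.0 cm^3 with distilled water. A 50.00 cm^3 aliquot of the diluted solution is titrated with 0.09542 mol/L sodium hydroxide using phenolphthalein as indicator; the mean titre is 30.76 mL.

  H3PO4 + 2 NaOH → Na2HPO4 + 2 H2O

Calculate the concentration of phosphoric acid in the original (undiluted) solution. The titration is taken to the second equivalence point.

0.2880 mol/L

n(NaOH) = 0.03076 × 0.09542 = 2.935 × 10^-3 mol
From the 1:2 ratio, n(H3PO4) in the aliquot = 1/2 × 2.935 × 10^-3 = 1.468 × 10^-3 mol
[H3PO4]_dilute = 1.468 × 10^-3 / 0.05000 = 0.02935 mol/L
Dilution factor = 200.0 / 20.38 = 9.814
[H3PO4]_stock = 0.02935 × 9.814 = 0.2880 mol/L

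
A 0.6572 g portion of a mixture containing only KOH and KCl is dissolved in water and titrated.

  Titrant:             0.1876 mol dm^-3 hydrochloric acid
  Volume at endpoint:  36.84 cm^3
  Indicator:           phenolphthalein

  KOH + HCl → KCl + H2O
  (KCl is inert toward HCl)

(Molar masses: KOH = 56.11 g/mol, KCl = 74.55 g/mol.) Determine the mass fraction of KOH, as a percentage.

n(HCl) = 0.03684 × 0.1876 = 6.911 × 10^-3 mol
Let x = n(KOH), y = n(KCl).
Titrant: 1x = 6.911 × 10^-3;  mass: 56.11x + 74.55y = 0.6572
Solving, x = 6.911 × 10^-3 mol, y = 3.614 × 10^-3 mol
mass of KOH = 6.911 × 10^-3 × 56.11 = 0.3878 g
% KOH = 0.3878 / 0.6572 × 100 = 59.01 %

59.01 %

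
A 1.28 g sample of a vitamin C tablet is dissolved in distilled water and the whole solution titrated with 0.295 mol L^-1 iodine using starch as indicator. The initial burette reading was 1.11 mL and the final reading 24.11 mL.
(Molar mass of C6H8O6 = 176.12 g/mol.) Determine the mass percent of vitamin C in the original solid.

C6H8O6 + I2 → C6H6O6 + 2 HI
n(I2) = 0.0230 L × 0.295 mol/L = 6.78 × 10^-3 mol
n(C6H8O6) = 6.78 × 10^-3 mol (1:1 ratio)
mass of C6H8O6 = 6.78 × 10^-3 × 176.12 g/mol = 1.19 g
% C6H8O6 = 1.19 / 1.28 × 100 = 93.4 %

93.4 %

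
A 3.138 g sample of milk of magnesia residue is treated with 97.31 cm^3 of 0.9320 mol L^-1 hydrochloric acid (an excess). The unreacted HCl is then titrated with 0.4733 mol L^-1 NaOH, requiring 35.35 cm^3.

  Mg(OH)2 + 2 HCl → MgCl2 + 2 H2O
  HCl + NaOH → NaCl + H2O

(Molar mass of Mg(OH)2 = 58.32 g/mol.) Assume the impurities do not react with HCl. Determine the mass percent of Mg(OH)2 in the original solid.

68.73 %

n(HCl) added = 0.09731 × 0.9320 = 0.09069 mol
n(NaOH) used in back-titration = 0.03535 × 0.4733 = 0.01673 mol
n(HCl) left over = 0.01673 mol (1:1 ratio)
n(HCl) consumed by analyte = 0.09069 − 0.01673 = 0.07396 mol
From the 1:2 ratio, n(Mg(OH)2) = 1/2 × 0.07396 = 0.03698 mol
mass of Mg(OH)2 = 0.03698 × 58.32 = 2.157 g
% Mg(OH)2 = 2.157 / 3.138 × 100 = 68.73 %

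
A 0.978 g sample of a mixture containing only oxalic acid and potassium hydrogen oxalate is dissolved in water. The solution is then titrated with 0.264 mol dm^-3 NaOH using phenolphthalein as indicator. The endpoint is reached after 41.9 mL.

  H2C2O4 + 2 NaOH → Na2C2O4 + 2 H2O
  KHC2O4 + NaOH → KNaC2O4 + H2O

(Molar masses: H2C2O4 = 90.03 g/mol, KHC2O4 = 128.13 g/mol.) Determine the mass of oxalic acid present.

0.238 g

n(NaOH) = 0.0419 × 0.264 = 0.0111 mol
Let x = n(H2C2O4), y = n(KHC2O4).
Titrant: 2x + 1y = 0.0111;  mass: 90.03x + 128.13y = 0.978
Solving, x = 2.64 × 10^-3 mol, y = 5.78 × 10^-3 mol
mass of H2C2O4 = 2.64 × 10^-3 × 90.03 = 0.238 g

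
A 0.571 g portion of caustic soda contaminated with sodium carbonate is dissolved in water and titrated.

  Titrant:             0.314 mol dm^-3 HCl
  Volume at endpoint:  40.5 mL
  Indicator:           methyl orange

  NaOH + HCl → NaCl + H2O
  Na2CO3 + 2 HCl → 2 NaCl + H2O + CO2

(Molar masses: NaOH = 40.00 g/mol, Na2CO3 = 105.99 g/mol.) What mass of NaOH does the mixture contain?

0.317 g

n(HCl) = 0.0405 × 0.314 = 0.0127 mol
Let x = n(NaOH), y = n(Na2CO3).
Titrant: 1x + 2y = 0.0127;  mass: 40.00x + 105.99y = 0.571
Solving, x = 7.92 × 10^-3 mol, y = 2.40 × 10^-3 mol
mass of NaOH = 7.92 × 10^-3 × 40.00 = 0.317 g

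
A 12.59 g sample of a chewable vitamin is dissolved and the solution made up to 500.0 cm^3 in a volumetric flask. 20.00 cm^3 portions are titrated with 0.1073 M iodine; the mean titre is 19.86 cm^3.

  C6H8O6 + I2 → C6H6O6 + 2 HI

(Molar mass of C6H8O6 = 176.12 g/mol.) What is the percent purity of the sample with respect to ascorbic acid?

n(I2) per titration = 0.01986 × 0.1073 = 2.131 × 10^-3 mol
n(C6H8O6) in each aliquot = 2.131 × 10^-3 mol (1:1 ratio)
n(C6H8O6) in the whole flask = 2.131 × 10^-3 × 500.0/20.00 = 0.05327 mol
mass of C6H8O6 = 0.05327 × 176.12 = 9.383 g
% C6H8O6 = 9.383 / 12.59 × 100 = 74.52 %

74.52 %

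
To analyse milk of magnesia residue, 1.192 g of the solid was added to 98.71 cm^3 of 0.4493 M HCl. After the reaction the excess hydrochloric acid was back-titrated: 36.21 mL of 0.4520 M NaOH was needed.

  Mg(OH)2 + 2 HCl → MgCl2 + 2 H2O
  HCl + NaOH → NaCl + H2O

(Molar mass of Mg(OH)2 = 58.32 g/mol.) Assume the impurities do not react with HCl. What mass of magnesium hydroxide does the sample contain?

n(HCl) added = 0.09871 × 0.4493 = 0.04435 mol
n(NaOH) used in back-titration = 0.03621 × 0.4520 = 0.01637 mol
n(HCl) left over = 0.01637 mol (1:1 ratio)
n(HCl) consumed by analyte = 0.04435 − 0.01637 = 0.02798 mol
From the 1:2 ratio, n(Mg(OH)2) = 1/2 × 0.02798 = 0.01399 mol
mass of Mg(OH)2 = 0.01399 × 58.32 = 0.8160 g

0.8160 g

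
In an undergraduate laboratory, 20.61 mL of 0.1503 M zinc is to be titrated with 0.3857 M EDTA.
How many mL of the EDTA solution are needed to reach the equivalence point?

Zn^2+ + EDTA^4- → [Zn(EDTA)]^2-
n(Zn2+) = 0.02061 L × 0.1503 mol/L = 3.098 × 10^-3 mol
n(EDTA) = 3.098 × 10^-3 mol (1:1 stoichiometry)
V(EDTA) = 3.098 × 10^-3 mol / 0.3857 mol/L = 0.008031 L = 8.031 mL

8.031 mL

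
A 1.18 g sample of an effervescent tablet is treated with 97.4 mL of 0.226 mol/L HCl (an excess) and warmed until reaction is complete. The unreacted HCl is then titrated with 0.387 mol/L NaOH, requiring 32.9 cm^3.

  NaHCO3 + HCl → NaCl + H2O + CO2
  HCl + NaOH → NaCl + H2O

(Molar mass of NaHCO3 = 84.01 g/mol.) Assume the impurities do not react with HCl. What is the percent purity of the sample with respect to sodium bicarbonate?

n(HCl) added = 0.0974 × 0.226 = 0.0220 mol
n(NaOH) used in back-titration = 0.0329 × 0.387 = 0.0127 mol
n(HCl) left over = 0.0127 mol (1:1 ratio)
n(HCl) consumed by analyte = 0.0220 − 0.0127 = 9.28 × 10^-3 mol
n(NaHCO3) = 9.28 × 10^-3 mol (1:1 ratio)
mass of NaHCO3 = 9.28 × 10^-3 × 84.01 = 0.780 g
% NaHCO3 = 0.780 / 1.18 × 100 = 66.1 %

66.1 %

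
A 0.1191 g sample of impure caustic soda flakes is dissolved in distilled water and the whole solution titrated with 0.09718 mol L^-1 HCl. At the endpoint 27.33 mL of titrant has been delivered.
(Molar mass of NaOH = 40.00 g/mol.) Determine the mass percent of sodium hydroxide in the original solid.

89.20 %

NaOH + HCl → NaCl + H2O
n(HCl) = 0.02733 L × 0.09718 mol/L = 2.656 × 10^-3 mol
n(NaOH) = 2.656 × 10^-3 mol (1:1 ratio)
mass of NaOH = 2.656 × 10^-3 × 40.00 g/mol = 0.1062 g
% NaOH = 0.1062 / 0.1191 × 100 = 89.20 %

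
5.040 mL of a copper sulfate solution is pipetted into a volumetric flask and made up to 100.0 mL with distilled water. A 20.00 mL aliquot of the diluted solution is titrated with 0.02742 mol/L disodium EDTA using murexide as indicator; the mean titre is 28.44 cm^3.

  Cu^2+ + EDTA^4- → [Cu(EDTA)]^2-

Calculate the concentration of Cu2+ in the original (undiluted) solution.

n(EDTA) = 0.02844 × 0.02742 = 7.798 × 10^-4 mol
n(Cu2+) in the aliquot = 7.798 × 10^-4 mol (1:1 ratio)
[Cu2+]_dilute = 7.798 × 10^-4 / 0.02000 = 0.03899 mol/L
Dilution factor = 100.0 / 5.040 = 19.84
[Cu2+]_stock = 0.03899 × 19.84 = 0.7736 mol/L

0.7736 mol/L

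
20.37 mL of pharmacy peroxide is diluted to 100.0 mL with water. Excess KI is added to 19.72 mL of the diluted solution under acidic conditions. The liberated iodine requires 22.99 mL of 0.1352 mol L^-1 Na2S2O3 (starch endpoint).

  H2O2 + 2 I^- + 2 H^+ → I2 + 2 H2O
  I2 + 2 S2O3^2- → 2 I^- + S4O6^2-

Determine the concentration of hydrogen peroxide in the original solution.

0.3869 mol/L

n(S2O3^2-) = 0.02299 × 0.1352 = 3.108 × 10^-3 mol
n(I2) = n(S2O3^2-)/2 = 1.554 × 10^-3 mol
n(H2O2) in the aliquot = 1.554 × 10^-3 mol (1:1 ratio)
[H2O2]_dilute = 1.554 × 10^-3 / 0.01972 = 0.07881 mol/L
[H2O2]_original = 0.07881 × 100.0/20.37 = 0.3869 mol/L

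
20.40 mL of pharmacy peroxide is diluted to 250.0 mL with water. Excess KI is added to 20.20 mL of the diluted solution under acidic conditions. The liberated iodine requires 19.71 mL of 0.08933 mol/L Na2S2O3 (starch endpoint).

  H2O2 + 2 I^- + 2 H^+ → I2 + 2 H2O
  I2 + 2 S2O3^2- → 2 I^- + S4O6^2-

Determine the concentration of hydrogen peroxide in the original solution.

0.5341 mol/L

n(S2O3^2-) = 0.01971 × 0.08933 = 1.761 × 10^-3 mol
n(I2) = n(S2O3^2-)/2 = 8.803 × 10^-4 mol
n(H2O2) in the aliquot = 8.803 × 10^-4 mol (1:1 ratio)
[H2O2]_dilute = 8.803 × 10^-4 / 0.02020 = 0.04358 mol/L
[H2O2]_original = 0.04358 × 250.0/20.40 = 0.5341 mol/L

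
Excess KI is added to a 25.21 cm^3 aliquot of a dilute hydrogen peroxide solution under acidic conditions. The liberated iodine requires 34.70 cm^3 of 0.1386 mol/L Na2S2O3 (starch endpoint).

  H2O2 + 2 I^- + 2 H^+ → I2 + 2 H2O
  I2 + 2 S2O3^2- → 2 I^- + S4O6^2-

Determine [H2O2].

0.09539 mol/L

n(S2O3^2-) = 0.03470 × 0.1386 = 4.809 × 10^-3 mol
n(I2) = n(S2O3^2-)/2 = 2.405 × 10^-3 mol
n(H2O2) in the aliquot = 2.405 × 10^-3 mol (1:1 ratio)
[H2O2] = 2.405 × 10^-3 / 0.02521 = 0.09539 mol/L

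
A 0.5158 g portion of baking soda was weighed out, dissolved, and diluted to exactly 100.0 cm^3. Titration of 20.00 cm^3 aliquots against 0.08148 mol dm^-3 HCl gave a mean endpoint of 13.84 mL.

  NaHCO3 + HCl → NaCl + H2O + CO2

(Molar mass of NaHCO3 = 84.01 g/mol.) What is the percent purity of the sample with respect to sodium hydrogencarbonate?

n(HCl) per titration = 0.01384 × 0.08148 = 1.128 × 10^-3 mol
n(NaHCO3) in each aliquot = 1.128 × 10^-3 mol (1:1 ratio)
n(NaHCO3) in the whole flask = 1.128 × 10^-3 × 100.0/20.00 = 5.638 × 10^-3 mol
mass of NaHCO3 = 5.638 × 10^-3 × 84.01 = 0.4737 g
% NaHCO3 = 0.4737 / 0.5158 × 100 = 91.83 %

91.83 %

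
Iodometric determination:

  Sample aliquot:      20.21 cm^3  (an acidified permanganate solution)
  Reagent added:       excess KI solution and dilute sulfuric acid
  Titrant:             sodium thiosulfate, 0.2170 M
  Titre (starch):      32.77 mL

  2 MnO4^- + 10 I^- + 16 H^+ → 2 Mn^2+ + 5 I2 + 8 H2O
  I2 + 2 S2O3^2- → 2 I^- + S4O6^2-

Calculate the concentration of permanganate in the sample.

0.07037 M

n(S2O3^2-) = 0.03277 × 0.2170 = 7.111 × 10^-3 mol
n(I2) = n(S2O3^2-)/2 = 3.556 × 10^-3 mol
From the 2:5 ratio, n(MnO4^-) in the aliquot = 2/5 × 3.556 × 10^-3 = 1.422 × 10^-3 mol
[MnO4^-] = 1.422 × 10^-3 / 0.02021 = 0.07037 mol/L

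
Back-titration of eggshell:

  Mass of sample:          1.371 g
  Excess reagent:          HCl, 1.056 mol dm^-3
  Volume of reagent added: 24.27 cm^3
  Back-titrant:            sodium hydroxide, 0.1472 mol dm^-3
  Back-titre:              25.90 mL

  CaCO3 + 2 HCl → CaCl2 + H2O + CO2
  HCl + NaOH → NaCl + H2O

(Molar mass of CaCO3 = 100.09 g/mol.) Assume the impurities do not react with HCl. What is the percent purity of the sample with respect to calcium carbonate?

n(HCl) added = 0.02427 × 1.056 = 0.02563 mol
n(NaOH) used in back-titration = 0.02590 × 0.1472 = 3.812 × 10^-3 mol
n(HCl) left over = 3.812 × 10^-3 mol (1:1 ratio)
n(HCl) consumed by analyte = 0.02563 − 3.812 × 10^-3 = 0.02182 mol
From the 1:2 ratio, n(CaCO3) = 1/2 × 0.02182 = 0.01091 mol
mass of CaCO3 = 0.01091 × 100.09 = 1.092 g
% CaCO3 = 1.092 / 1.371 × 100 = 79.64 %

79.64 %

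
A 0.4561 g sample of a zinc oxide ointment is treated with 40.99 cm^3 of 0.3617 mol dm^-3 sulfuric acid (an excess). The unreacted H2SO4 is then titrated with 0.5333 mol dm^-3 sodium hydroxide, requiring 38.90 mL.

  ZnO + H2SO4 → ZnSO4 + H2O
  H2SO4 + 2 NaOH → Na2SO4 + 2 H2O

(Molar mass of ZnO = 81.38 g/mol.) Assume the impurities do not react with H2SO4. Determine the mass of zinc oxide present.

0.3624 g

n(H2SO4) added = 0.04099 × 0.3617 = 0.01483 mol
n(NaOH) used in back-titration = 0.03890 × 0.5333 = 0.02075 mol
From the 1:2 ratio, n(H2SO4) left over = 1/2 × 0.02075 = 0.01037 mol
n(H2SO4) consumed by analyte = 0.01483 − 0.01037 = 4.453 × 10^-3 mol
n(ZnO) = 4.453 × 10^-3 mol (1:1 ratio)
mass of ZnO = 4.453 × 10^-3 × 81.38 = 0.3624 g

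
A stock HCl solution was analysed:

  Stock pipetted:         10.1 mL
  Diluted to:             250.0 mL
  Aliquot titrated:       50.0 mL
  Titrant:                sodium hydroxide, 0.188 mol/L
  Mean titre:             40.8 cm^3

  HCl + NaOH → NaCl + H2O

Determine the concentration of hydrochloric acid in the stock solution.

n(NaOH) = 0.0408 × 0.188 = 7.67 × 10^-3 mol
n(HCl) in the aliquot = 7.67 × 10^-3 mol (1:1 ratio)
[HCl]_dilute = 7.67 × 10^-3 / 0.0500 = 0.153 mol/L
Dilution factor = 250.0 / 10.1 = 24.75
[HCl]_stock = 0.153 × 24.75 = 3.80 mol/L

3.80 mol/L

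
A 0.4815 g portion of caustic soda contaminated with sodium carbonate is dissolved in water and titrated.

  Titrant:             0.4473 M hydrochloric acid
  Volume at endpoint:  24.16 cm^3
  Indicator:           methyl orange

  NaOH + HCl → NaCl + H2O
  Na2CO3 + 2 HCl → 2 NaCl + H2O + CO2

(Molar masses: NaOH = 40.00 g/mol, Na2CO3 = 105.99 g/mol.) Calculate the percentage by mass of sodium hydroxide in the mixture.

n(HCl) = 0.02416 × 0.4473 = 0.01081 mol
Let x = n(NaOH), y = n(Na2CO3).
Titrant: 1x + 2y = 0.01081;  mass: 40.00x + 105.99y = 0.4815
Solving, x = 7.018 × 10^-3 mol, y = 1.894 × 10^-3 mol
mass of NaOH = 7.018 × 10^-3 × 40.00 = 0.2807 g
% NaOH = 0.2807 / 0.4815 × 100 = 58.30 %

58.30 %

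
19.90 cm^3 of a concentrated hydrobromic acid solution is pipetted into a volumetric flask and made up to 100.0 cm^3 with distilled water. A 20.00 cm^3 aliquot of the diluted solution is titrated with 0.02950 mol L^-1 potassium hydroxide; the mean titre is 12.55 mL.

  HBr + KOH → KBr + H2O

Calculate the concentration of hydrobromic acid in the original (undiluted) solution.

n(KOH) = 0.01255 × 0.02950 = 3.702 × 10^-4 mol
n(HBr) in the aliquot = 3.702 × 10^-4 mol (1:1 ratio)
[HBr]_dilute = 3.702 × 10^-4 / 0.02000 = 0.01851 mol/L
Dilution factor = 100.0 / 19.90 = 5.025
[HBr]_stock = 0.01851 × 5.025 = 0.09302 mol/L

0.09302 mol/L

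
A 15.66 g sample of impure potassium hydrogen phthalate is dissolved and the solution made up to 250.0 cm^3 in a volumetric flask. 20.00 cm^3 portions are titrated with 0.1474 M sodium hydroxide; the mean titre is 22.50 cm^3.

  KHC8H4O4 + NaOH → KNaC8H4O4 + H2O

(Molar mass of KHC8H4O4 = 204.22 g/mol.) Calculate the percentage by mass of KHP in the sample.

54.06 %

n(NaOH) per titration = 0.02250 × 0.1474 = 3.317 × 10^-3 mol
n(KHC8H4O4) in each aliquot = 3.317 × 10^-3 mol (1:1 ratio)
n(KHC8H4O4) in the whole flask = 3.317 × 10^-3 × 250.0/20.00 = 0.04146 mol
mass of KHC8H4O4 = 0.04146 × 204.22 = 8.466 g
% KHC8H4O4 = 8.466 / 15.66 × 100 = 54.06 %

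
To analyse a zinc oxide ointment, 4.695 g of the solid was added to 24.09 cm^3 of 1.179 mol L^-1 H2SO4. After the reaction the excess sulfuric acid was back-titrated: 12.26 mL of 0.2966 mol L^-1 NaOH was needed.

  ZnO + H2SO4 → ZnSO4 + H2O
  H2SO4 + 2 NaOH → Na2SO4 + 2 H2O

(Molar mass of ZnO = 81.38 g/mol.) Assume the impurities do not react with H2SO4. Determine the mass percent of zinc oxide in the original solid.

46.08 %

n(H2SO4) added = 0.02409 × 1.179 = 0.02840 mol
n(NaOH) used in back-titration = 0.01226 × 0.2966 = 3.636 × 10^-3 mol
From the 1:2 ratio, n(H2SO4) left over = 1/2 × 3.636 × 10^-3 = 1.818 × 10^-3 mol
n(H2SO4) consumed by analyte = 0.02840 − 1.818 × 10^-3 = 0.02658 mol
n(ZnO) = 0.02658 mol (1:1 ratio)
mass of ZnO = 0.02658 × 81.38 = 2.163 g
% ZnO = 2.163 / 4.695 × 100 = 46.08 %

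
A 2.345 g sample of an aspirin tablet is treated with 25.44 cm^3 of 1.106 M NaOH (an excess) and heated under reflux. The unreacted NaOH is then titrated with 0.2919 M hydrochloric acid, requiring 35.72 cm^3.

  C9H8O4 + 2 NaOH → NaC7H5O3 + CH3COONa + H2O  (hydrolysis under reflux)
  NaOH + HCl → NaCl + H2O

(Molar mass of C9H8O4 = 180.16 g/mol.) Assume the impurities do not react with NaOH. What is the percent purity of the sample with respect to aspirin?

68.03 %

n(NaOH) added = 0.02544 × 1.106 = 0.02814 mol
n(HCl) used in back-titration = 0.03572 × 0.2919 = 0.01043 mol
n(NaOH) left over = 0.01043 mol (1:1 ratio)
n(NaOH) consumed by analyte = 0.02814 − 0.01043 = 0.01771 mol
From the 1:2 ratio, n(C9H8O4) = 1/2 × 0.01771 = 8.855 × 10^-3 mol
mass of C9H8O4 = 8.855 × 10^-3 × 180.16 = 1.595 g
% C9H8O4 = 1.595 / 2.345 × 100 = 68.03 %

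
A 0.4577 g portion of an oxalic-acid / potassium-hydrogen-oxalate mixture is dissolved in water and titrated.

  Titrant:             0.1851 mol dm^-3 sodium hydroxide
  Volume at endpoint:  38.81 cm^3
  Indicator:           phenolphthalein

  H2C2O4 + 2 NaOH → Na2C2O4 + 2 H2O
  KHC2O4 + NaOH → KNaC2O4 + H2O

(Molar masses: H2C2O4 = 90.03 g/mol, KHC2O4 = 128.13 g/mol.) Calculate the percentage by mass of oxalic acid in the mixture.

n(NaOH) = 0.03881 × 0.1851 = 7.184 × 10^-3 mol
Let x = n(H2C2O4), y = n(KHC2O4).
Titrant: 2x + 1y = 7.184 × 10^-3;  mass: 90.03x + 128.13y = 0.4577
Solving, x = 2.784 × 10^-3 mol, y = 1.616 × 10^-3 mol
mass of H2C2O4 = 2.784 × 10^-3 × 90.03 = 0.2506 g
% H2C2O4 = 0.2506 / 0.4577 × 100 = 54.76 %

54.76 %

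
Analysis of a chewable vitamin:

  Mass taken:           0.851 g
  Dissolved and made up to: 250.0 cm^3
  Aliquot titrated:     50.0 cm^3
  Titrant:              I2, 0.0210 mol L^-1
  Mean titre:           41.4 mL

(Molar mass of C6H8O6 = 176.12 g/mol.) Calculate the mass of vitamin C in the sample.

C6H8O6 + I2 → C6H6O6 + 2 HI
n(I2) per titration = 0.0414 × 0.0210 = 8.69 × 10^-4 mol
n(C6H8O6) in each aliquot = 8.69 × 10^-4 mol (1:1 ratio)
n(C6H8O6) in the whole flask = 8.69 × 10^-4 × 250.0/50.0 = 4.35 × 10^-3 mol
mass of C6H8O6 = 4.35 × 10^-3 × 176.12 = 0.766 g

0.766 g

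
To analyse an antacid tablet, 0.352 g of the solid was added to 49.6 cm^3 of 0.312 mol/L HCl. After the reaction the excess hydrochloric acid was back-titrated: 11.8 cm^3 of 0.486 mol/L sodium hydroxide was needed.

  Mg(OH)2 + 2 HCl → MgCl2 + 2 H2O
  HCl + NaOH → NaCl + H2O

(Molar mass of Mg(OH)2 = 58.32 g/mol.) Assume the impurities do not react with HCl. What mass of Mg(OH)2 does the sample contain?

n(HCl) added = 0.0496 × 0.312 = 0.0155 mol
n(NaOH) used in back-titration = 0.0118 × 0.486 = 5.73 × 10^-3 mol
n(HCl) left over = 5.73 × 10^-3 mol (1:1 ratio)
n(HCl) consumed by analyte = 0.0155 − 5.73 × 10^-3 = 9.74 × 10^-3 mol
From the 1:2 ratio, n(Mg(OH)2) = 1/2 × 9.74 × 10^-3 = 4.87 × 10^-3 mol
mass of Mg(OH)2 = 4.87 × 10^-3 × 58.32 = 0.284 g

0.284 g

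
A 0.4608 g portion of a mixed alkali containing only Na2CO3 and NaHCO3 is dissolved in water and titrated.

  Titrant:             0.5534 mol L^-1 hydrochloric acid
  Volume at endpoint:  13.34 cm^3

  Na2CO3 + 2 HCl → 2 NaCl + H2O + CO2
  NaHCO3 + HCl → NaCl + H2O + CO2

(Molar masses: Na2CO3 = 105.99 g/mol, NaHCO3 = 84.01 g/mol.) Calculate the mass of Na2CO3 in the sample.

0.2724 g

n(HCl) = 0.01334 × 0.5534 = 7.382 × 10^-3 mol
Let x = n(Na2CO3), y = n(NaHCO3).
Titrant: 2x + 1y = 7.382 × 10^-3;  mass: 105.99x + 84.01y = 0.4608
Solving, x = 2.570 × 10^-3 mol, y = 2.243 × 10^-3 mol
mass of Na2CO3 = 2.570 × 10^-3 × 105.99 = 0.2724 g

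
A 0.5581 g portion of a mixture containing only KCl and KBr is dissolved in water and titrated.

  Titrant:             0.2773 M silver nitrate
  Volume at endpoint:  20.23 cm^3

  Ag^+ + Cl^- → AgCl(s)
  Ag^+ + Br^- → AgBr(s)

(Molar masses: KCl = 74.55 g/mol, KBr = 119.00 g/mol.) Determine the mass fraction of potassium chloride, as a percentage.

n(AgNO3) = 0.02023 × 0.2773 = 5.610 × 10^-3 mol
Let x = n(KCl), y = n(KBr).
Titrant: 1x + 1y = 5.610 × 10^-3;  mass: 74.55x + 119.00y = 0.5581
Solving, x = 2.463 × 10^-3 mol, y = 3.147 × 10^-3 mol
mass of KCl = 2.463 × 10^-3 × 74.55 = 0.1836 g
% KCl = 0.1836 / 0.5581 × 100 = 32.90 %

32.90 %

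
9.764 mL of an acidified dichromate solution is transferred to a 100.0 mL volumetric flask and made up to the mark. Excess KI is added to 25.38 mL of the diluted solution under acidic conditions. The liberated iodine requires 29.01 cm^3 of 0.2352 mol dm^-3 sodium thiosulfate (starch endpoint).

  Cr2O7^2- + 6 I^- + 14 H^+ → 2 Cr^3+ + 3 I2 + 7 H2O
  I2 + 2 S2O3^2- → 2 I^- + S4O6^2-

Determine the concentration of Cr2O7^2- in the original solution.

0.4589 mol/L

n(S2O3^2-) = 0.02901 × 0.2352 = 6.823 × 10^-3 mol
n(I2) = n(S2O3^2-)/2 = 3.412 × 10^-3 mol
From the 1:3 ratio, n(Cr2O7^2-) in the aliquot = 1/3 × 3.412 × 10^-3 = 1.137 × 10^-3 mol
[Cr2O7^2-]_dilute = 1.137 × 10^-3 / 0.02538 = 0.04481 mol/L
[Cr2O7^2-]_original = 0.04481 × 100.0/9.764 = 0.4589 mol/L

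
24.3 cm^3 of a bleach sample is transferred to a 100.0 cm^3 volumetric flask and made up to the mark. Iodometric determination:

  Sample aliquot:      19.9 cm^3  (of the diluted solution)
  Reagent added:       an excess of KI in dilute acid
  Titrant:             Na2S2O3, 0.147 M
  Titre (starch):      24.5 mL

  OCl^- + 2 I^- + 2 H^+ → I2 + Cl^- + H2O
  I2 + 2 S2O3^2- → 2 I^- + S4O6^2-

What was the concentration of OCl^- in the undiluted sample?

0.372 M

n(S2O3^2-) = 0.0245 × 0.147 = 3.60 × 10^-3 mol
n(I2) = n(S2O3^2-)/2 = 1.80 × 10^-3 mol
n(OCl^-) in the aliquot = 1.80 × 10^-3 mol (1:1 ratio)
[OCl^-]_dilute = 1.80 × 10^-3 / 0.0199 = 0.0905 mol/L
[OCl^-]_original = 0.0905 × 100.0/24.3 = 0.372 mol/L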